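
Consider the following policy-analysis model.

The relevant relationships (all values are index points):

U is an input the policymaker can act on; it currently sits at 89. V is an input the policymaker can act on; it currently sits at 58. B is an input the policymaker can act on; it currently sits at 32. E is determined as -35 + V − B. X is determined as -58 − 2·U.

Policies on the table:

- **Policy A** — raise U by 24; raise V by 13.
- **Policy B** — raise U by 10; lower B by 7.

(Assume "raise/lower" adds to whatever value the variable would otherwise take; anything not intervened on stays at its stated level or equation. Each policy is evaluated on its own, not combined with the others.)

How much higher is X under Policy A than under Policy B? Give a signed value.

Policy A (U + 24, V + 13):
  U = 89 + 24 = 113
  X = -58 − 2·113 = -284
Policy B (U + 10, B − 7):
  U = 89 + 10 = 99
  X = -58 − 2·99 = -256
X: -284 − (-256) = -28

-28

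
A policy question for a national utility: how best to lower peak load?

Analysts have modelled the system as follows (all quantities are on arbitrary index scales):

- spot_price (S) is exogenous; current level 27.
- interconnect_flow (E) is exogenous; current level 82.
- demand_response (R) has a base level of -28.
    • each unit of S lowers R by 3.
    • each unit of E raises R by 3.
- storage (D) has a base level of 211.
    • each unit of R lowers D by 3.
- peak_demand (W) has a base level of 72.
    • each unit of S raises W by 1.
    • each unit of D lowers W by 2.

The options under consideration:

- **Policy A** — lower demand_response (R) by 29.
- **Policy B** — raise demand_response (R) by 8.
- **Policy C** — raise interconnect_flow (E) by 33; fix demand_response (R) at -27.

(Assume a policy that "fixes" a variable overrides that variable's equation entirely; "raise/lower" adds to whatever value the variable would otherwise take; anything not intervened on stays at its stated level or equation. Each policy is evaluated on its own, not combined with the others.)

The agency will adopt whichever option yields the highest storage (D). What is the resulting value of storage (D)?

Policy A (R − 29):
  S = 27
  E = 82
  R = -28 − 3·27 + 3·82 (−29 from intervention) = 108
  D = 211 − 3·108 = -113
Policy B (R + 8):
  S = 27
  E = 82
  R = -28 − 3·27 + 3·82 (+8 from intervention) = 145
  D = 211 − 3·145 = -224
Policy C (E + 33, R := -27):
  S = 27
  E = 82 + 33 = 115
  R = -27
  D = 211 − 3·(-27) = 292
Comparing — Policy A: D=-113, Policy B: D=-224, Policy C: D=292. Highest is 292 (Policy C).

292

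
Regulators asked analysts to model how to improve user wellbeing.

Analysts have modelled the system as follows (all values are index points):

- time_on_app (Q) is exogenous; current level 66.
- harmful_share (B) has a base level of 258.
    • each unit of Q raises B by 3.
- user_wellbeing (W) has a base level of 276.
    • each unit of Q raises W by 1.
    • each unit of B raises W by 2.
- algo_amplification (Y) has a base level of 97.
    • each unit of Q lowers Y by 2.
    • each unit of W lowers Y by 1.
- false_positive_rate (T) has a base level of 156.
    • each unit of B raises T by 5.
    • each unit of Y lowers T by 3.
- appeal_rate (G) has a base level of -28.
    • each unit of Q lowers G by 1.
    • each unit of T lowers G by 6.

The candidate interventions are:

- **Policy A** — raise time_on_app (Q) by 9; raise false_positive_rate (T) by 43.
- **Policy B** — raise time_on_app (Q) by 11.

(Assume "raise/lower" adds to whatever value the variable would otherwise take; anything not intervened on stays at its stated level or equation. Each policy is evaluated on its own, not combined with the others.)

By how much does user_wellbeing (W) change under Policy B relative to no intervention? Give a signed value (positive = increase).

77

Baseline:
  Q = 66
  B = 258 + 3·66 = 456
  W = 276 + 66 + 2·456 = 1254
Policy B (Q + 11):
  Q = 66 + 11 = 77
  B = 258 + 3·77 = 489
  W = 276 + 77 + 2·489 = 1331
Change in W: 1331 − 1254 = 77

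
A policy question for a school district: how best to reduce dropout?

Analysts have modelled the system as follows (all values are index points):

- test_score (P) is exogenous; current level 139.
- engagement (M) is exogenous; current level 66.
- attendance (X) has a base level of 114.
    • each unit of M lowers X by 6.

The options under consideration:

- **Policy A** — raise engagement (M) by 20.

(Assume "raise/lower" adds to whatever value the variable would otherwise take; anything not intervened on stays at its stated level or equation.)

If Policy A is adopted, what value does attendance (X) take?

Policy A (M + 20):
  M = 66 + 20 = 86
  X = 114 − 6·86 = -402

-402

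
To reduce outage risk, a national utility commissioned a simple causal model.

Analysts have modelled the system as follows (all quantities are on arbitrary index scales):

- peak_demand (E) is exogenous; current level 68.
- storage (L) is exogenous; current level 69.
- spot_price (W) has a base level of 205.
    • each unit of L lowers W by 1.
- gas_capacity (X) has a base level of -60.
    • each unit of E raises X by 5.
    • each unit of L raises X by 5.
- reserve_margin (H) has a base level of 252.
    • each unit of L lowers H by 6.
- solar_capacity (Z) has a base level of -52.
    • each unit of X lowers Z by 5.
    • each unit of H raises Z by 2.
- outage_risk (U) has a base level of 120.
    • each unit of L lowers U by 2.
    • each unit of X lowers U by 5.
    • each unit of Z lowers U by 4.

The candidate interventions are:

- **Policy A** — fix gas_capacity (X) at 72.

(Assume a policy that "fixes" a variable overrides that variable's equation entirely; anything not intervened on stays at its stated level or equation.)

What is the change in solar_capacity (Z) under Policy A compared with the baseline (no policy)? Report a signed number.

2765

Baseline:
  E = 68
  L = 69
  X = -60 + 5·68 + 5·69 = 625
  H = 252 − 6·69 = -162
  Z = -52 − 5·625 + 2·(-162) = -3501
Policy A (X := 72):
  E = 68
  L = 69
  X = 72
  H = 252 − 6·69 = -162
  Z = -52 − 5·72 + 2·(-162) = -736
Change in Z: -736 − (-3501) = 2765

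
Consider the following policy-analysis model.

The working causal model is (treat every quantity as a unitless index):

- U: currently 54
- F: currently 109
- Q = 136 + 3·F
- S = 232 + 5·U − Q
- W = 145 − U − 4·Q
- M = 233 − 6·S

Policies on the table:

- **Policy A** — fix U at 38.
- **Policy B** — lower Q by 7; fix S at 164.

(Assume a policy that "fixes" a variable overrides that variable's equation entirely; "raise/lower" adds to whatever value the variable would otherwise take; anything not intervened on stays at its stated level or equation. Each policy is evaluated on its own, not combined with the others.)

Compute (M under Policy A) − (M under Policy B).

1230

Policy A (U := 38):
  U = 38
  F = 109
  Q = 136 + 3·109 = 463
  S = 232 + 5·38 − 463 = -41
  M = 233 − 6·(-41) = 479
Policy B (Q − 7, S := 164):
  U = 54
  F = 109
  Q = 136 + 3·109 (−7 from intervention) = 456
  S = 164
  M = 233 − 6·164 = -751
M: 479 − (-751) = 1230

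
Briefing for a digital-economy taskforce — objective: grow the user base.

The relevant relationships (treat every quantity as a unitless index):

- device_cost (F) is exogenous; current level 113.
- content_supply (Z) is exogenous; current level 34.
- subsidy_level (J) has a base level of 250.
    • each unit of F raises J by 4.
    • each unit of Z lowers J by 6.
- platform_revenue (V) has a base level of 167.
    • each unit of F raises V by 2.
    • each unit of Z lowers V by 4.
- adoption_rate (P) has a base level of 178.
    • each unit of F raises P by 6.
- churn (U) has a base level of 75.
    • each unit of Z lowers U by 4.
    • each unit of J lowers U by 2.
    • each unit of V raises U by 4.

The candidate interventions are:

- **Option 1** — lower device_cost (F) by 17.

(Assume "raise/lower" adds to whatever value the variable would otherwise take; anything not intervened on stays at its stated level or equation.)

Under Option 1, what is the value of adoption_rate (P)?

754

Option 1 (F − 17):
  F = 113 − 17 = 96
  P = 178 + 6·96 = 754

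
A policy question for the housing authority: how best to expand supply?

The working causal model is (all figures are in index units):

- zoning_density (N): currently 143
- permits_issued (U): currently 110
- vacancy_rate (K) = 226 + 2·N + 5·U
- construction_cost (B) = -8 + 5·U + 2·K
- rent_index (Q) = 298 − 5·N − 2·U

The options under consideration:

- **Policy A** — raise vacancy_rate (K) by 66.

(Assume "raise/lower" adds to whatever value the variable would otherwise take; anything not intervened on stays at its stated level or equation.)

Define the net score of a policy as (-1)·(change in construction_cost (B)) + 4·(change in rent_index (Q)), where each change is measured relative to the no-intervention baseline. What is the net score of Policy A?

-132

Baseline:
  N = 143
  U = 110
  K = 226 + 2·143 + 5·110 = 1062
  B = -8 + 5·110 + 2·1062 = 2666
  Q = 298 − 5·143 − 2·110 = -637
Policy A (K + 66):
  N = 143
  U = 110
  K = 226 + 2·143 + 5·110 (+66 from intervention) = 1128
  B = -8 + 5·110 + 2·1128 = 2798
  Q = 298 − 5·143 − 2·110 = -637
ΔB = 2798 − 2666 = 132; ΔQ = -637 − (-637) = 0
Score = (-1)·132 + 4·0 = -132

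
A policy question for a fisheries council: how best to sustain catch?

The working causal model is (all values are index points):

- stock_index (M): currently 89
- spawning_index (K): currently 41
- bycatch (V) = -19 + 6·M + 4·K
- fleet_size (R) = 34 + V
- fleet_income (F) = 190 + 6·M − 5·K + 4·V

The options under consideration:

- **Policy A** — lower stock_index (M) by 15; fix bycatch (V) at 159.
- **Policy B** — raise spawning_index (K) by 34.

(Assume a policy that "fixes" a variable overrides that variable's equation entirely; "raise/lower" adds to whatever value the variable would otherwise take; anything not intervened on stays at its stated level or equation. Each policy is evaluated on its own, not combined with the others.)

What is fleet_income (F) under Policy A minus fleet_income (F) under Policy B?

-2544

Policy A (M − 15, V := 159):
  M = 89 − 15 = 74
  K = 41
  V = 159
  F = 190 + 6·74 − 5·41 + 4·159 = 1065
Policy B (K + 34):
  M = 89
  K = 41 + 34 = 75
  V = -19 + 6·89 + 4·75 = 815
  F = 190 + 6·89 − 5·75 + 4·815 = 3609
F: 1065 − 3609 = -2544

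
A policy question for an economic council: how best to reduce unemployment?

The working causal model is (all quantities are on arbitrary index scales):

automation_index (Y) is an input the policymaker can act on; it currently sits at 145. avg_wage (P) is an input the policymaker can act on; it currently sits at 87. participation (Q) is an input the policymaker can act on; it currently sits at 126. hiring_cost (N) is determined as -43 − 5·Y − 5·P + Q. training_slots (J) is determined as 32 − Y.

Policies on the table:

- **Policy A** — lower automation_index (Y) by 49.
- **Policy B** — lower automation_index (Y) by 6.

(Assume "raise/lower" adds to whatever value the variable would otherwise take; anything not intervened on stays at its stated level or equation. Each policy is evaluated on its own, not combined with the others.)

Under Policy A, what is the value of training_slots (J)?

-64

Policy A (Y − 49):
  Y = 145 − 49 = 96
  J = 32 − 96 = -64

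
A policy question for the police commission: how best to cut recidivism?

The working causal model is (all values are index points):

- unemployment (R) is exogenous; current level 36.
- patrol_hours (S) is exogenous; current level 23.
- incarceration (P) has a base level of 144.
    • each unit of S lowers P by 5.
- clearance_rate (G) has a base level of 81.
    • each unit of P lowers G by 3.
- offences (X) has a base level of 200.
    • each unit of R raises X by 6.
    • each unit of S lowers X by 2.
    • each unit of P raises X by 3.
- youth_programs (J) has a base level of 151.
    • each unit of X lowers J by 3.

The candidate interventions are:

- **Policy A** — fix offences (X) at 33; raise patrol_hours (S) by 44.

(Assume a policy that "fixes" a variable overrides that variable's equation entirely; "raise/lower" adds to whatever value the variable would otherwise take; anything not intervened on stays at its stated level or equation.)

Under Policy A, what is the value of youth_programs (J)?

Policy A (X := 33, S + 44):
  R = 36
  S = 23 + 44 = 67
  P = 144 − 5·67 = -191
  X = 33
  J = 151 − 3·33 = 52

52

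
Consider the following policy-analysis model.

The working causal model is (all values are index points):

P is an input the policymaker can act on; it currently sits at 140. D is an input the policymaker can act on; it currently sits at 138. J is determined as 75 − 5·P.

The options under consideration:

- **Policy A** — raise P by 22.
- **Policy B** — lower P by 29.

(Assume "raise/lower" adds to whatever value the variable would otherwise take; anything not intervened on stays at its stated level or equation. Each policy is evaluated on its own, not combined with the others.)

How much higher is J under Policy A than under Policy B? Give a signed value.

Policy A (P + 22):
  P = 140 + 22 = 162
  J = 75 − 5·162 = -735
Policy B (P − 29):
  P = 140 − 29 = 111
  J = 75 − 5·111 = -480
J: -735 − (-480) = -255

-255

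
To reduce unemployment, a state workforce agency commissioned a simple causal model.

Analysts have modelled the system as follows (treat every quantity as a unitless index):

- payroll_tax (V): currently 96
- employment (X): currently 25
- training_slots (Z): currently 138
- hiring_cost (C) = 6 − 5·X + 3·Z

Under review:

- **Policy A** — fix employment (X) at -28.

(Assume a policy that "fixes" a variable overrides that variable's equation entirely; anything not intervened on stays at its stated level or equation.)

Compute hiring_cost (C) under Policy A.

Policy A (X := -28):
  X = -28
  Z = 138
  C = 6 − 5·(-28) + 3·138 = 560

560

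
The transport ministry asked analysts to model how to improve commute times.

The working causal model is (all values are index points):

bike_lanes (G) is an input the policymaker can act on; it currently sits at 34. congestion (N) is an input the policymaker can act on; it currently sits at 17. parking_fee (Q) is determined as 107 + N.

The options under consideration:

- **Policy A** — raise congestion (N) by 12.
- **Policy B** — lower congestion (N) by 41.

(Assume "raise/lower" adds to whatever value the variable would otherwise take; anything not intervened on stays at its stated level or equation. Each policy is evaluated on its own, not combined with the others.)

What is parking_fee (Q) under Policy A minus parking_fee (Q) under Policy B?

Policy A (N + 12):
  N = 17 + 12 = 29
  Q = 107 + 29 = 136
Policy B (N − 41):
  N = 17 − 41 = -24
  Q = 107 + (-24) = 83
Q: 136 − 83 = 53

53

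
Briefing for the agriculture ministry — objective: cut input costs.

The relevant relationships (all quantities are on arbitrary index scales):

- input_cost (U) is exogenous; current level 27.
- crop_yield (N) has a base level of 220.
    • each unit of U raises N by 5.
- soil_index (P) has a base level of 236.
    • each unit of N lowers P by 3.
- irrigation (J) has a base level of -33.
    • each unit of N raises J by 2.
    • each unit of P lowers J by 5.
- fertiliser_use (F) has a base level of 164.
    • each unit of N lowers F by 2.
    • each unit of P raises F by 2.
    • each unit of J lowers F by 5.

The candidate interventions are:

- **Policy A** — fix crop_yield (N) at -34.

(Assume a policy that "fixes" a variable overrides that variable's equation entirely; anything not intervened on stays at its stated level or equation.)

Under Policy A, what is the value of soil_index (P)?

338

Policy A (N := -34):
  U = 27
  N = -34
  P = 236 − 3·(-34) = 338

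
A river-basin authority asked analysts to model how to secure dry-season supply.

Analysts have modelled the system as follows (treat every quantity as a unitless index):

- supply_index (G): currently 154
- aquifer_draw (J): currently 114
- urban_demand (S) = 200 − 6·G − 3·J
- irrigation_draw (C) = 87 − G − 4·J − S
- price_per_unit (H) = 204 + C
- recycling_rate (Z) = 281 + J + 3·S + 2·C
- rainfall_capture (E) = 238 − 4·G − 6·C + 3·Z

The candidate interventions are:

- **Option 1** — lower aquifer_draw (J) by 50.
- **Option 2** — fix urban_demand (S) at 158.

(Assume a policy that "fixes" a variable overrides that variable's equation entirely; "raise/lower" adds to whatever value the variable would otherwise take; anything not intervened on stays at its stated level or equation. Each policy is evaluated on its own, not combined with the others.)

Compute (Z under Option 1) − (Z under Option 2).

-724

Option 1 (J − 50):
  G = 154
  J = 114 − 50 = 64
  S = 200 − 6·154 − 3·64 = -916
  C = 87 − 154 − 4·64 − (-916) = 593
  Z = 281 + 64 + 3·(-916) + 2·593 = -1217
Option 2 (S := 158):
  G = 154
  J = 114
  S = 158
  C = 87 − 154 − 4·114 − 158 = -681
  Z = 281 + 114 + 3·158 + 2·(-681) = -493
Z: -1217 − (-493) = -724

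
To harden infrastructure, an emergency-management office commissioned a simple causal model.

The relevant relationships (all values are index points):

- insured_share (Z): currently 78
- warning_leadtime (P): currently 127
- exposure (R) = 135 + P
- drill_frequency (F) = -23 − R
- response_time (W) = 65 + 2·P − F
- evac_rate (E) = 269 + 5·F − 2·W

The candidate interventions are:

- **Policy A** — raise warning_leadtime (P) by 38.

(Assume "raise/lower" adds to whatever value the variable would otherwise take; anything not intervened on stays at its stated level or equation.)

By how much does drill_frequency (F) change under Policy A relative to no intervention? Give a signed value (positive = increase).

-38

Baseline:
  P = 127
  R = 135 + 127 = 262
  F = -23 − 262 = -285
Policy A (P + 38):
  P = 127 + 38 = 165
  R = 135 + 165 = 300
  F = -23 − 300 = -323
Change in F: -323 − (-285) = -38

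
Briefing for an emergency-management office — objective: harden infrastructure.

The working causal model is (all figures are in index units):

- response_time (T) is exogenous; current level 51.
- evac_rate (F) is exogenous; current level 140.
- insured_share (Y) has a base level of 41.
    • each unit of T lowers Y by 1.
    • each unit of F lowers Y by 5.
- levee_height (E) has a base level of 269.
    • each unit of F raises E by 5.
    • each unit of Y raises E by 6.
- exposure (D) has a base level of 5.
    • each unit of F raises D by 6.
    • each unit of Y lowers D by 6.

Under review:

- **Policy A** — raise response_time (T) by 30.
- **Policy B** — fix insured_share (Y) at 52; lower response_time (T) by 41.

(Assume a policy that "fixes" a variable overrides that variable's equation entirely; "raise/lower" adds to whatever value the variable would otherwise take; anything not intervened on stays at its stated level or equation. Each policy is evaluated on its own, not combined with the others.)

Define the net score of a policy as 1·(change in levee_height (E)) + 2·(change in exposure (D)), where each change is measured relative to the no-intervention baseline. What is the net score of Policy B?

-4572

Baseline:
  T = 51
  F = 140
  Y = 41 − 51 − 5·140 = -710
  E = 269 + 5·140 + 6·(-710) = -3291
  D = 5 + 6·140 − 6·(-710) = 5105
Policy B (Y := 52, T − 41):
  T = 51 − 41 = 10
  F = 140
  Y = 52
  E = 269 + 5·140 + 6·52 = 1281
  D = 5 + 6·140 − 6·52 = 533
ΔE = 1281 − (-3291) = 4572; ΔD = 533 − 5105 = -4572
Score = 1·4572 + 2·(-4572) = -4572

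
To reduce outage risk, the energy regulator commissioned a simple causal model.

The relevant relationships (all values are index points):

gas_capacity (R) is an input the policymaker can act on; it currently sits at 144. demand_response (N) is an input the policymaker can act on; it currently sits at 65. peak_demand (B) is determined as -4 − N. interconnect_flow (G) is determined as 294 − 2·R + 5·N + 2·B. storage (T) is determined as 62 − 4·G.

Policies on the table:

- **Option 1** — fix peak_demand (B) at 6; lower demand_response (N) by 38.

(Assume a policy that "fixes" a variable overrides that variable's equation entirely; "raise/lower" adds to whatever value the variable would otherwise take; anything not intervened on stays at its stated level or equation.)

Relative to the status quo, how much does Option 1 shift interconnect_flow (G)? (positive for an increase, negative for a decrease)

-40

Baseline:
  R = 144
  N = 65
  B = -4 − 65 = -69
  G = 294 − 2·144 + 5·65 + 2·(-69) = 193
Option 1 (B := 6, N − 38):
  R = 144
  N = 65 − 38 = 27
  B = 6
  G = 294 − 2·144 + 5·27 + 2·6 = 153
Change in G: 153 − 193 = -40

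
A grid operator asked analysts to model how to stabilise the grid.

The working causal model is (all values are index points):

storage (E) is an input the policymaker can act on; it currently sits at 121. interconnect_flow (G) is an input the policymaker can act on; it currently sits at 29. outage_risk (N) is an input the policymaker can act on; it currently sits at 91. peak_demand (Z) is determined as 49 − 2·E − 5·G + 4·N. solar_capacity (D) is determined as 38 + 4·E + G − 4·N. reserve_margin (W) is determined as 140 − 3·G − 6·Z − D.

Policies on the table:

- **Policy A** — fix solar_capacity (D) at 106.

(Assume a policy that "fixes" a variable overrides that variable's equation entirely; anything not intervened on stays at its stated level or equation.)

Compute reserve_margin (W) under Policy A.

-209

Policy A (D := 106):
  E = 121
  G = 29
  N = 91
  Z = 49 − 2·121 − 5·29 + 4·91 = 26
  D = 106
  W = 140 − 3·29 − 6·26 − 106 = -209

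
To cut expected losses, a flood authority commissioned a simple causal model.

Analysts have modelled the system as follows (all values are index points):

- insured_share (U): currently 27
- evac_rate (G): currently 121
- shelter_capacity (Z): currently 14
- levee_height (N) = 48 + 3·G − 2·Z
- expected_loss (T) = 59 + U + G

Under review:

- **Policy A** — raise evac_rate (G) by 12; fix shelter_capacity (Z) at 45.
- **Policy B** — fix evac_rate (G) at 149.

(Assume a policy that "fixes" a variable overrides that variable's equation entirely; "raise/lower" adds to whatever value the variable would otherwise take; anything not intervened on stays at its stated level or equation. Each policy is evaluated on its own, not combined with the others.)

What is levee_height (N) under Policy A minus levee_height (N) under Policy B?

-110

Policy A (G + 12, Z := 45):
  G = 121 + 12 = 133
  Z = 45
  N = 48 + 3·133 − 2·45 = 357
Policy B (G := 149):
  G = 149
  Z = 14
  N = 48 + 3·149 − 2·14 = 467
N: 357 − 467 = -110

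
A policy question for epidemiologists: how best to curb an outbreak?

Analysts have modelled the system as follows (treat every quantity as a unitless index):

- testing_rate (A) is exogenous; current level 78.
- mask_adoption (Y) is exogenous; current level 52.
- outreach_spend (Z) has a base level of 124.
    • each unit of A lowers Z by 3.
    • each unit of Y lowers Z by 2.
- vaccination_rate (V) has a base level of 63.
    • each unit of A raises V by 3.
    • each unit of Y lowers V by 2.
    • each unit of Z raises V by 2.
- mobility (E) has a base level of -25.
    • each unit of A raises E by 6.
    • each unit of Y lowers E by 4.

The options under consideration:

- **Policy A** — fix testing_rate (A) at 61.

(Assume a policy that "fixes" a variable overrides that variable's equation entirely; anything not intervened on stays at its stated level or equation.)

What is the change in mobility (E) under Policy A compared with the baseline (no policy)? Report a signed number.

Baseline:
  A = 78
  Y = 52
  E = -25 + 6·78 − 4·52 = 235
Policy A (A := 61):
  A = 61
  Y = 52
  E = -25 + 6·61 − 4·52 = 133
Change in E: 133 − 235 = -102

-102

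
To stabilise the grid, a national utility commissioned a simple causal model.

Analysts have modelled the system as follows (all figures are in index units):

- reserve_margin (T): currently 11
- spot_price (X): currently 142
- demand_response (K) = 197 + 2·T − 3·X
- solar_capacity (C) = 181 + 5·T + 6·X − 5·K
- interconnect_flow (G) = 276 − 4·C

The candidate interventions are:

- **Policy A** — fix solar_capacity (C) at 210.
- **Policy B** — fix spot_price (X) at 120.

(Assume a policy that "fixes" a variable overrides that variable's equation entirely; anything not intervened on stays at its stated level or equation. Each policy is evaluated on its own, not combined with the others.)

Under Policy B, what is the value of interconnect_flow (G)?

Policy B (X := 120):
  T = 11
  X = 120
  K = 197 + 2·11 − 3·120 = -141
  C = 181 + 5·11 + 6·120 − 5·(-141) = 1661
  G = 276 − 4·1661 = -6368

-6368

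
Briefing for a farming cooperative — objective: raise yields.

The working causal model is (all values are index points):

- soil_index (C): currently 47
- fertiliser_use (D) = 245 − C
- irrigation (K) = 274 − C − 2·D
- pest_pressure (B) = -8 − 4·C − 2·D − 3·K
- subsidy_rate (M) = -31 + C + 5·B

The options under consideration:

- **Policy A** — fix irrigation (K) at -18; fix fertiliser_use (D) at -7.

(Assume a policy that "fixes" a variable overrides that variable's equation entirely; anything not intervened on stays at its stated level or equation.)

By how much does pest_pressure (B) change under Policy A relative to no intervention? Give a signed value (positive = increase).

-43

Baseline:
  C = 47
  D = 245 − 47 = 198
  K = 274 − 47 − 2·198 = -169
  B = -8 − 4·47 − 2·198 − 3·(-169) = -85
Policy A (K := -18, D := -7):
  C = 47
  D = -7
  K = -18
  B = -8 − 4·47 − 2·(-7) − 3·(-18) = -128
Change in B: -128 − (-85) = -43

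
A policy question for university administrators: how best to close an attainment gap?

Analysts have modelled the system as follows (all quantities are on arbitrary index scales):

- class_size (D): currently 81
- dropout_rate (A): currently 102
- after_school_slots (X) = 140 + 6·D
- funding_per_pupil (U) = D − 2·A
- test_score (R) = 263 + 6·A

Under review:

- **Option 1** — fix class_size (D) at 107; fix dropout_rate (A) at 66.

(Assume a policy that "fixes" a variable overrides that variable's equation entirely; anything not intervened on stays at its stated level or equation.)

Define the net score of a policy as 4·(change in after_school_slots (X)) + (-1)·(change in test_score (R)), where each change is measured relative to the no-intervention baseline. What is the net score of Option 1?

Baseline:
  D = 81
  A = 102
  X = 140 + 6·81 = 626
  R = 263 + 6·102 = 875
Option 1 (D := 107, A := 66):
  D = 107
  A = 66
  X = 140 + 6·107 = 782
  R = 263 + 6·66 = 659
ΔX = 782 − 626 = 156; ΔR = 659 − 875 = -216
Score = 4·156 + (-1)·(-216) = 840

840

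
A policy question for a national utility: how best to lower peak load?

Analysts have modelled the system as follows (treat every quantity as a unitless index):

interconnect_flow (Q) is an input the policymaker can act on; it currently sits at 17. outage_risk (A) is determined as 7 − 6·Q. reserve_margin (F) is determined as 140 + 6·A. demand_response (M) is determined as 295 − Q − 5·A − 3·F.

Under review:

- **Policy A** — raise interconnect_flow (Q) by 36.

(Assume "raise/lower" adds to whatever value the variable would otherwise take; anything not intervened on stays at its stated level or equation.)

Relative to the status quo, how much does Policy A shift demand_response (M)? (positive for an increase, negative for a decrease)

4932

Baseline:
  Q = 17
  A = 7 − 6·17 = -95
  F = 140 + 6·(-95) = -430
  M = 295 − 17 − 5·(-95) − 3·(-430) = 2043
Policy A (Q + 36):
  Q = 17 + 36 = 53
  A = 7 − 6·53 = -311
  F = 140 + 6·(-311) = -1726
  M = 295 − 53 − 5·(-311) − 3·(-1726) = 6975
Change in M: 6975 − 2043 = 4932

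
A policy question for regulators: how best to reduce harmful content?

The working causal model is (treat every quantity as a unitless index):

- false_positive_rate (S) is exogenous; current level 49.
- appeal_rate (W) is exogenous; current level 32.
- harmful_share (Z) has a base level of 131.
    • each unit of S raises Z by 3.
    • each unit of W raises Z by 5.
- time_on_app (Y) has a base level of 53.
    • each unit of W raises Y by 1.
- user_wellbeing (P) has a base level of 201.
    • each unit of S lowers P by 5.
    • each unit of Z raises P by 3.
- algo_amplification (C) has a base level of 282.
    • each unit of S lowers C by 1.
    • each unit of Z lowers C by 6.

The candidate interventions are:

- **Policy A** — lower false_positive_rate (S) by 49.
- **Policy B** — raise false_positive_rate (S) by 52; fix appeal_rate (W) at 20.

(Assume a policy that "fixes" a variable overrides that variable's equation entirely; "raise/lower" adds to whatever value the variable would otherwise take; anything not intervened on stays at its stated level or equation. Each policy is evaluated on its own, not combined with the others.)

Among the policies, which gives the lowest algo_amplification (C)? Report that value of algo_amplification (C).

Policy A (S − 49):
  S = 49 − 49 = 0
  W = 32
  Z = 131 + 3·0 + 5·32 = 291
  C = 282 − 0 − 6·291 = -1464
Policy B (S + 52, W := 20):
  S = 49 + 52 = 101
  W = 20
  Z = 131 + 3·101 + 5·20 = 534
  C = 282 − 101 − 6·534 = -3023
Comparing — Policy A: C=-1464, Policy B: C=-3023. Lowest is -3023 (Policy B).

-3023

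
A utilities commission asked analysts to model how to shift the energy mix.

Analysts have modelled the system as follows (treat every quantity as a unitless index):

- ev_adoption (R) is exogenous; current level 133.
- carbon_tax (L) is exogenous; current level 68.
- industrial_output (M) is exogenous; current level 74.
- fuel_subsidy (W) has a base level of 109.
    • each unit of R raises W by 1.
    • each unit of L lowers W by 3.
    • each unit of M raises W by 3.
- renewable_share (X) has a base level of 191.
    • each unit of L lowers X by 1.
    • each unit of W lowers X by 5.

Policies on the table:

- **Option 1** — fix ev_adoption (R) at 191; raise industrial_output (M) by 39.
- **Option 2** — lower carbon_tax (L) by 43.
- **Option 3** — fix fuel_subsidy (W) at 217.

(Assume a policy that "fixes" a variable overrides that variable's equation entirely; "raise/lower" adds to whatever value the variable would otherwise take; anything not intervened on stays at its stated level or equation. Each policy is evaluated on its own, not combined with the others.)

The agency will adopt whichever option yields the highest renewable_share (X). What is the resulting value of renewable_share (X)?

Option 1 (R := 191, M + 39):
  R = 191
  L = 68
  M = 74 + 39 = 113
  W = 109 + 191 − 3·68 + 3·113 = 435
  X = 191 − 68 − 5·435 = -2052
Option 2 (L − 43):
  R = 133
  L = 68 − 43 = 25
  M = 74
  W = 109 + 133 − 3·25 + 3·74 = 389
  X = 191 − 25 − 5·389 = -1779
Option 3 (W := 217):
  R = 133
  L = 68
  M = 74
  W = 217
  X = 191 − 68 − 5·217 = -962
Comparing — Option 1: X=-2052, Option 2: X=-1779, Option 3: X=-962. Highest is -962 (Option 3).

-962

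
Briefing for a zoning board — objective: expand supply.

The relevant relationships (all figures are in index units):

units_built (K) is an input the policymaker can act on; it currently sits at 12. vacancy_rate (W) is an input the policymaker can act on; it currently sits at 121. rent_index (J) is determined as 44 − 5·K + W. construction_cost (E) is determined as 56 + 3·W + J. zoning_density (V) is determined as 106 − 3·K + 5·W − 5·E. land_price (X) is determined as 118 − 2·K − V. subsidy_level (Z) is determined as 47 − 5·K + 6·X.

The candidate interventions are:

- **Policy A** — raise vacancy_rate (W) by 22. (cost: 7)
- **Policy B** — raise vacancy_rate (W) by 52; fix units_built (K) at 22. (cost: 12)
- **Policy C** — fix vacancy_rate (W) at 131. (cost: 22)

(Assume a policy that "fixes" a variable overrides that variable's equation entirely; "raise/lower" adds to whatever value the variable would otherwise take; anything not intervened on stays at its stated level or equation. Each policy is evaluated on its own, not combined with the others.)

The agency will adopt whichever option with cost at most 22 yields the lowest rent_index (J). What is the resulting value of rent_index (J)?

Policy A (W + 22):
  K = 12
  W = 121 + 22 = 143
  J = 44 − 5·12 + 143 = 127
Policy B (W + 52, K := 22):
  K = 22
  W = 121 + 52 = 173
  J = 44 − 5·22 + 173 = 107
Policy C (W := 131):
  K = 12
  W = 131
  J = 44 − 5·12 + 131 = 115
Comparing — Policy A: J=127, Policy B: J=107, Policy C: J=115. Lowest is 107 (Policy B).

107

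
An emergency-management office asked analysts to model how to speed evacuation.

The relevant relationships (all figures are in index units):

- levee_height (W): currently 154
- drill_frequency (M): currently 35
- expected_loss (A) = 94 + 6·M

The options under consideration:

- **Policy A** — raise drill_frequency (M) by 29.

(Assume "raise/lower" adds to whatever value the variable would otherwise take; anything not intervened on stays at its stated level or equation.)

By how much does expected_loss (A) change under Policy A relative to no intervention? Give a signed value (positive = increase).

174

Baseline:
  M = 35
  A = 94 + 6·35 = 304
Policy A (M + 29):
  M = 35 + 29 = 64
  A = 94 + 6·64 = 478
Change in A: 478 − 304 = 174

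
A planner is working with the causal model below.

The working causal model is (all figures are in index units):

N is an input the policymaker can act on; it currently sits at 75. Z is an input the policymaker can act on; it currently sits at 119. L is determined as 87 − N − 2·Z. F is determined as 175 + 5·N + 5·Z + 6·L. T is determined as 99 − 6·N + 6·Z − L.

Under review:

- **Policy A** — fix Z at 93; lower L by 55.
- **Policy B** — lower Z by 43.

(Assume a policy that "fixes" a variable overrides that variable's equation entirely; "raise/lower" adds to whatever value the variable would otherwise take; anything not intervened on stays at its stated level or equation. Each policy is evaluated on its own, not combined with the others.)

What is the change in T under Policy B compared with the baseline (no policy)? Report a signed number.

Baseline:
  N = 75
  Z = 119
  L = 87 − 75 − 2·119 = -226
  T = 99 − 6·75 + 6·119 − (-226) = 589
Policy B (Z − 43):
  N = 75
  Z = 119 − 43 = 76
  L = 87 − 75 − 2·76 = -140
  T = 99 − 6·75 + 6·76 − (-140) = 245
Change in T: 245 − 589 = -344

-344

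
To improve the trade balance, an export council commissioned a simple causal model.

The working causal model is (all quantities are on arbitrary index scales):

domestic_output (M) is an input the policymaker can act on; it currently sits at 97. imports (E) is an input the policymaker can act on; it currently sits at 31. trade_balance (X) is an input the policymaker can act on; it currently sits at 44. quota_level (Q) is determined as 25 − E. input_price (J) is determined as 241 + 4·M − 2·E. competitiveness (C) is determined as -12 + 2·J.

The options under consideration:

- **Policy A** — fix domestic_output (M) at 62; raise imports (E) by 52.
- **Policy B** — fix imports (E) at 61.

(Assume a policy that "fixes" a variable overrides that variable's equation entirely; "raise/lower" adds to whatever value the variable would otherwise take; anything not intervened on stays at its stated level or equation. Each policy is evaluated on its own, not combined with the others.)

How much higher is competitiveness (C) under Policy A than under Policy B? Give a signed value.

-368

Policy A (M := 62, E + 52):
  M = 62
  E = 31 + 52 = 83
  J = 241 + 4·62 − 2·83 = 323
  C = -12 + 2·323 = 634
Policy B (E := 61):
  M = 97
  E = 61
  J = 241 + 4·97 − 2·61 = 507
  C = -12 + 2·507 = 1002
C: 634 − 1002 = -368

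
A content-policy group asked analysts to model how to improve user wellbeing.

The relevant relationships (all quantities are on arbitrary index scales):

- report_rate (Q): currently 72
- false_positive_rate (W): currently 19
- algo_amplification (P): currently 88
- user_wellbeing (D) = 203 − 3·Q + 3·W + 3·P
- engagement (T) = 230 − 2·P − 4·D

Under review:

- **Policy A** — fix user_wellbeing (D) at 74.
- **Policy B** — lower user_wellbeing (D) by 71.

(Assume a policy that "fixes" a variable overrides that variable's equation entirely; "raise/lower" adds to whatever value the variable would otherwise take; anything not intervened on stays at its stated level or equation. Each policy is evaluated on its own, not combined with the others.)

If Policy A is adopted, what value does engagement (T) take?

-242

Policy A (D := 74):
  Q = 72
  W = 19
  P = 88
  D = 74
  T = 230 − 2·88 − 4·74 = -242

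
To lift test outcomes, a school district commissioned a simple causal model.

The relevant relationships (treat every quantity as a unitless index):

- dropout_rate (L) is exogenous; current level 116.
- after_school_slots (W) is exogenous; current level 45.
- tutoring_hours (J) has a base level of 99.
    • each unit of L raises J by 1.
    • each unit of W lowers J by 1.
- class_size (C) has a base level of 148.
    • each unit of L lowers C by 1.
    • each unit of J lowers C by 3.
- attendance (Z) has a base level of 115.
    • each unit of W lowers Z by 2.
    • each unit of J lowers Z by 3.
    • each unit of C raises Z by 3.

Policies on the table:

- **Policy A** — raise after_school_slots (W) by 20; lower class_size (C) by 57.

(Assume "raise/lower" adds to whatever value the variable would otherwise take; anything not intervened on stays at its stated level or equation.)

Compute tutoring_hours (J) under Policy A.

Policy A (W + 20, C − 57):
  L = 116
  W = 45 + 20 = 65
  J = 99 + 116 − 65 = 150

150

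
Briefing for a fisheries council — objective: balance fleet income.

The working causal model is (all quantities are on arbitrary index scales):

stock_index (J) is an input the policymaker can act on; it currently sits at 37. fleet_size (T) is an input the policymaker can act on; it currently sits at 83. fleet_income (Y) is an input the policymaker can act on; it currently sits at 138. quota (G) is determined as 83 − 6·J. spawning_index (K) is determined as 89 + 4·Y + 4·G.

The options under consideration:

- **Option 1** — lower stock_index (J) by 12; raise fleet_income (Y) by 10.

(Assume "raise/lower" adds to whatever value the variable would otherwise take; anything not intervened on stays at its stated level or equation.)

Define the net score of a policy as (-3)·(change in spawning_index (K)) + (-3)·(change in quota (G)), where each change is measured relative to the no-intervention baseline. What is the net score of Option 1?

-1200

Baseline:
  J = 37
  Y = 138
  G = 83 − 6·37 = -139
  K = 89 + 4·138 + 4·(-139) = 85
Option 1 (J − 12, Y + 10):
  J = 37 − 12 = 25
  Y = 138 + 10 = 148
  G = 83 − 6·25 = -67
  K = 89 + 4·148 + 4·(-67) = 413
ΔK = 413 − 85 = 328; ΔG = -67 − (-139) = 72
Score = (-3)·328 + (-3)·72 = -1200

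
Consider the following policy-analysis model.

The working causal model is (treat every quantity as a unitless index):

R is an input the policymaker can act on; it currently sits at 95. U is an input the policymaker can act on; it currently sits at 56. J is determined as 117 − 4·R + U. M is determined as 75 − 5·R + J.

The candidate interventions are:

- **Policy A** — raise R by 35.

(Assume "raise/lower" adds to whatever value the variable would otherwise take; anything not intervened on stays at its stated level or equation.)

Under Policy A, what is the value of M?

Policy A (R + 35):
  R = 95 + 35 = 130
  U = 56
  J = 117 − 4·130 + 56 = -347
  M = 75 − 5·130 + (-347) = -922

-922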